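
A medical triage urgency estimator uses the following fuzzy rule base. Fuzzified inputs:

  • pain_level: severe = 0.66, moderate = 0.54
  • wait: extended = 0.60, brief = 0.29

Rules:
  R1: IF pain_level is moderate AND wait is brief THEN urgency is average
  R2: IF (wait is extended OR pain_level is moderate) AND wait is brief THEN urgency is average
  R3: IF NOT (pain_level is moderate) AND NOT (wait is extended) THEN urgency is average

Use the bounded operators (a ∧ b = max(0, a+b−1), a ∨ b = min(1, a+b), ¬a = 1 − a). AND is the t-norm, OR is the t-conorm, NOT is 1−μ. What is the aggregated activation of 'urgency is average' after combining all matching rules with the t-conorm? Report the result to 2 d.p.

R1: moderate=0.54, brief=0.29; AND[max(0, a+b−1)] → w = 0.00
R2: (extended=0.60 OR moderate=0.54) = 1.00; AND[max(0, a+b−1)] with brief=0.29 → w = 0.29
R3: ¬moderate=1−0.54=0.46, ¬extended=1−0.60=0.40; AND[max(0, a+b−1)] → w = 0.00
Rules with consequent 'average': {R1, R2, R3} → strengths 0.00, 0.29, 0.00
Aggregate via t-conorm [min(1, a+b)]: 0.29

0.29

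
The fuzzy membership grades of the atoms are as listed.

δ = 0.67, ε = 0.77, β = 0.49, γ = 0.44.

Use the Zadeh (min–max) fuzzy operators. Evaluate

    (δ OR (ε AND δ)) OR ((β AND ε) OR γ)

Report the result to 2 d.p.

0.67

ε AND δ = min(a, b) on (0.77, 0.67) = 0.67
δ OR (ε AND δ) = max(a, b) on (0.67, 0.67) = 0.67
β AND ε = min(a, b) on (0.49, 0.77) = 0.49
(β AND ε) OR γ = max(a, b) on (0.49, 0.44) = 0.49
(δ OR (ε AND δ)) OR ((β AND ε) OR γ) = max(a, b) on (0.67, 0.49) = 0.67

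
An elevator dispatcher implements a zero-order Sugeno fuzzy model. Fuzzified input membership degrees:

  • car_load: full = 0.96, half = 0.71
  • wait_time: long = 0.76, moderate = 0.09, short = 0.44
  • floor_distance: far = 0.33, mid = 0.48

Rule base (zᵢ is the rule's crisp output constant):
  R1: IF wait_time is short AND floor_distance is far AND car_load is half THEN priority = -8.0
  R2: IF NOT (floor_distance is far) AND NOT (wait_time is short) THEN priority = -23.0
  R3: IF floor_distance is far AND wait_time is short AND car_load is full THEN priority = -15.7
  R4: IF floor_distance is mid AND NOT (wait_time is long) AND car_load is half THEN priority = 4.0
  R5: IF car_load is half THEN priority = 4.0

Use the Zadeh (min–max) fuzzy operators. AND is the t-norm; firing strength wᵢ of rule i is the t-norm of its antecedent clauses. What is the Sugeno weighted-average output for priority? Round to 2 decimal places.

-7.79

R1 (z=-8.0): short=0.44, far=0.33, half=0.71; AND[min(a, b)] → w = 0.33
R2 (z=-23.0): ¬far=1−0.33=0.67, ¬short=1−0.44=0.56; AND[min(a, b)] → w = 0.56
R3 (z=-15.7): far=0.33, short=0.44, full=0.96; AND[min(a, b)] → w = 0.33
R4 (z=4.0): mid=0.48, ¬long=1−0.76=0.24, half=0.71; AND[min(a, b)] → w = 0.24
R5 (z=4.0): half=0.71 → w = 0.71
Weighted average = (0.33·-8.0 + 0.56·-23.0 + 0.33·-15.7 + 0.24·4.0 + 0.71·4.0) / (0.33 + 0.56 + 0.33 + 0.24 + 0.71)
  = -16.9010 / 2.1700 = -7.79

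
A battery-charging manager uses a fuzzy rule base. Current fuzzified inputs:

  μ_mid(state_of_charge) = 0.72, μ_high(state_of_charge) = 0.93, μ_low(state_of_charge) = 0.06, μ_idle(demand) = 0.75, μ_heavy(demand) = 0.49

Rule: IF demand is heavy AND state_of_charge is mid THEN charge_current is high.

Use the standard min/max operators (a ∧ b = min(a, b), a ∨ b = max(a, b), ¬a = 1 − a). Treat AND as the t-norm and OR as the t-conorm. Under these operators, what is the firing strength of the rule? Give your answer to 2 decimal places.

firing strength: heavy=0.49, mid=0.72; AND[min(a, b)] → w = 0.49

0.49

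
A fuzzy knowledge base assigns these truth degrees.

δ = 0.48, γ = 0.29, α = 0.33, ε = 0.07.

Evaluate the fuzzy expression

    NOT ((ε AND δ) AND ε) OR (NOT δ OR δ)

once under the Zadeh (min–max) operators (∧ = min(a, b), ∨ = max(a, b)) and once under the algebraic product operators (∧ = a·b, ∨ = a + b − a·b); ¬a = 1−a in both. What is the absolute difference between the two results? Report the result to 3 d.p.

0.069

Under Zadeh (min–max):
  ε AND δ = min(a, b) on (0.07, 0.48) = 0.07
  (ε AND δ) AND ε = min(a, b) on (0.07, 0.07) = 0.07
  NOT ((ε AND δ) AND ε) = 1 − 0.07 = 0.93
  NOT δ = 1 − 0.48 = 0.52
  NOT δ OR δ = max(a, b) on (0.52, 0.48) = 0.52
  NOT ((ε AND δ) AND ε) OR (NOT δ OR δ) = max(a, b) on (0.93, 0.52) = 0.93
  → value = 0.9300
Under algebraic product:
  ε AND δ = a·b on (0.0700, 0.4800) = 0.0336
  (ε AND δ) AND ε = a·b on (0.0336, 0.0700) = 0.0024
  NOT ((ε AND δ) AND ε) = 1 − 0.0024 = 0.9976
  NOT δ = 1 − 0.4800 = 0.5200
  NOT δ OR δ = a + b − a·b on (0.5200, 0.4800) = 0.7504
  NOT ((ε AND δ) AND ε) OR (NOT δ OR δ) = a + b − a·b on (0.9976, 0.7504) = 0.9994
  → value = 0.9994
|0.9300 − 0.9994| = 0.069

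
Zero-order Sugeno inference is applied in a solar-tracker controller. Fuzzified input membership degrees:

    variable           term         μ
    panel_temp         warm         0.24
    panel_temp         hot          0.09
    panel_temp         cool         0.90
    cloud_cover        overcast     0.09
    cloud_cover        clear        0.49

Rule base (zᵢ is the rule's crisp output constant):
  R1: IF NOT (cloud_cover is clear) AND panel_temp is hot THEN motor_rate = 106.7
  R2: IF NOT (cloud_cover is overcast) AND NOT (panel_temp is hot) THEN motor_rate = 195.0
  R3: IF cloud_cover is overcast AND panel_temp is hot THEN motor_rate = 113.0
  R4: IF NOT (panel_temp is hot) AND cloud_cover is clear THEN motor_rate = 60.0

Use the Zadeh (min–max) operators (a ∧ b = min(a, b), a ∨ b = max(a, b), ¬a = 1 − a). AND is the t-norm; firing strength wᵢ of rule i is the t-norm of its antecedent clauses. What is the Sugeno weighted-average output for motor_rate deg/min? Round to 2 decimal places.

143.43

R1 (z=106.7): ¬clear=1−0.49=0.51, hot=0.09; AND[min(a, b)] → w = 0.09
R2 (z=195.0): ¬overcast=1−0.09=0.91, ¬hot=1−0.09=0.91; AND[min(a, b)] → w = 0.91
R3 (z=113.0): overcast=0.09, hot=0.09; AND[min(a, b)] → w = 0.09
R4 (z=60.0): ¬hot=1−0.09=0.91, clear=0.49; AND[min(a, b)] → w = 0.49
Weighted average = (0.09·106.7 + 0.91·195.0 + 0.09·113.0 + 0.49·60.0) / (0.09 + 0.91 + 0.09 + 0.49)
  = 226.6230 / 1.5800 = 143.43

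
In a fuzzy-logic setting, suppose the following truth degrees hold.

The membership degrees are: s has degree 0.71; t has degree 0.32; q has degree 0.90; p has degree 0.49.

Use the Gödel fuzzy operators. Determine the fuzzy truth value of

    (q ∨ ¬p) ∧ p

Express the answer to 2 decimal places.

¬p = 1 − 0.49 = 0.51
q ∨ ¬p = max(a, b) on (0.90, 0.51) = 0.90
(q ∨ ¬p) ∧ p = min(a, b) on (0.90, 0.49) = 0.49

0.49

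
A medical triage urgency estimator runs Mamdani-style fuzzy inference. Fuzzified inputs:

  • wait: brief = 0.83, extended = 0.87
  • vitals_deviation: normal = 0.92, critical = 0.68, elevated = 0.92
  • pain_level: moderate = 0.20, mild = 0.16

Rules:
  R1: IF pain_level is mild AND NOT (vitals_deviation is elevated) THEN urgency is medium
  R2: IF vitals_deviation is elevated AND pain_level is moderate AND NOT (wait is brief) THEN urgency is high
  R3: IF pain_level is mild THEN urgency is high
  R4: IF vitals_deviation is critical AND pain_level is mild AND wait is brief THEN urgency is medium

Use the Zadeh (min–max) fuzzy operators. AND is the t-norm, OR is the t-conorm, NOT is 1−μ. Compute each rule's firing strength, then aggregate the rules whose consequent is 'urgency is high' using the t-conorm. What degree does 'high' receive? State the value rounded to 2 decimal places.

0.17

R1: mild=0.16, ¬elevated=1−0.92=0.08; AND[min(a, b)] → w = 0.08
R2: elevated=0.92, moderate=0.20, ¬brief=1−0.83=0.17; AND[min(a, b)] → w = 0.17
R3: mild=0.16 → w = 0.16
R4: critical=0.68, mild=0.16, brief=0.83; AND[min(a, b)] → w = 0.16
Rules with consequent 'high': {R2, R3} → strengths 0.17, 0.16
Aggregate via t-conorm [max(a, b)]: 0.17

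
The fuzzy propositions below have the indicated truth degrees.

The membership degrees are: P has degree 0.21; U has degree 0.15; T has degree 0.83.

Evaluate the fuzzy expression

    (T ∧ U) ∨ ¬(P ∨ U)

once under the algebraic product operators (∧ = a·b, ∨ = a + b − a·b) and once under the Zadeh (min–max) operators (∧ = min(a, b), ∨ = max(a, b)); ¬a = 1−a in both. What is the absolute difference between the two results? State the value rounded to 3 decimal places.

0.078

Under algebraic product:
  T ∧ U = a·b on (0.8300, 0.1500) = 0.1245
  P ∨ U = a + b − a·b on (0.2100, 0.1500) = 0.3285
  ¬(P ∨ U) = 1 − 0.3285 = 0.6715
  (T ∧ U) ∨ ¬(P ∨ U) = a + b − a·b on (0.1245, 0.6715) = 0.7124
  → value = 0.7124
Under Zadeh (min–max):
  T ∧ U = min(a, b) on (0.83, 0.15) = 0.15
  P ∨ U = max(a, b) on (0.21, 0.15) = 0.21
  ¬(P ∨ U) = 1 − 0.21 = 0.79
  (T ∧ U) ∨ ¬(P ∨ U) = max(a, b) on (0.15, 0.79) = 0.79
  → value = 0.7900
|0.7124 − 0.7900| = 0.078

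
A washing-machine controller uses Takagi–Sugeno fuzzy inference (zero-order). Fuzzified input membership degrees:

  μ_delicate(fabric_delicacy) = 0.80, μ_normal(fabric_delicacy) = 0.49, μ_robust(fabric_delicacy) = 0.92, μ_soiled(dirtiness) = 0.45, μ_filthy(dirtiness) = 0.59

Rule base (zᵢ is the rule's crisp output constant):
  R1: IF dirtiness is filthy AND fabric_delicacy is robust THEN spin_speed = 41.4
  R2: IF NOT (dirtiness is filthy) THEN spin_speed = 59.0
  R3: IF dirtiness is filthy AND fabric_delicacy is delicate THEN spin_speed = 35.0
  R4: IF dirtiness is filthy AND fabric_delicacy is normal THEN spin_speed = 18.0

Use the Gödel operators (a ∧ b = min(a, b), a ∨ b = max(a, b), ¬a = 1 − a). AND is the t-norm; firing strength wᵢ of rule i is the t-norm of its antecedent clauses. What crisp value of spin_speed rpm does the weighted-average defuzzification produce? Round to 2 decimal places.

37.54

R1 (z=41.4): filthy=0.59, robust=0.92; AND[min(a, b)] → w = 0.59
R2 (z=59.0): ¬filthy=1−0.59=0.41 → w = 0.41
R3 (z=35.0): filthy=0.59, delicate=0.80; AND[min(a, b)] → w = 0.59
R4 (z=18.0): filthy=0.59, normal=0.49; AND[min(a, b)] → w = 0.49
Weighted average = (0.59·41.4 + 0.41·59.0 + 0.59·35.0 + 0.49·18.0) / (0.59 + 0.41 + 0.59 + 0.49)
  = 78.0860 / 2.0800 = 37.54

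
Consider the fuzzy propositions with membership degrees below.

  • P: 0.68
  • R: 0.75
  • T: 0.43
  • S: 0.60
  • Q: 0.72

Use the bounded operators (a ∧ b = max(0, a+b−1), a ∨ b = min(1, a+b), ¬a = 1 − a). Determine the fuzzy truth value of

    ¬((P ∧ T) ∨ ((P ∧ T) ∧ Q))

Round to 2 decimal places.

0.89

P ∧ T = max(0, a+b−1) on (0.68, 0.43) = 0.11
P ∧ T = max(0, a+b−1) on (0.68, 0.43) = 0.11
(P ∧ T) ∧ Q = max(0, a+b−1) on (0.11, 0.72) = 0.00
(P ∧ T) ∨ ((P ∧ T) ∧ Q) = min(1, a+b) on (0.11, 0.00) = 0.11
¬((P ∧ T) ∨ ((P ∧ T) ∧ Q)) = 1 − 0.11 = 0.89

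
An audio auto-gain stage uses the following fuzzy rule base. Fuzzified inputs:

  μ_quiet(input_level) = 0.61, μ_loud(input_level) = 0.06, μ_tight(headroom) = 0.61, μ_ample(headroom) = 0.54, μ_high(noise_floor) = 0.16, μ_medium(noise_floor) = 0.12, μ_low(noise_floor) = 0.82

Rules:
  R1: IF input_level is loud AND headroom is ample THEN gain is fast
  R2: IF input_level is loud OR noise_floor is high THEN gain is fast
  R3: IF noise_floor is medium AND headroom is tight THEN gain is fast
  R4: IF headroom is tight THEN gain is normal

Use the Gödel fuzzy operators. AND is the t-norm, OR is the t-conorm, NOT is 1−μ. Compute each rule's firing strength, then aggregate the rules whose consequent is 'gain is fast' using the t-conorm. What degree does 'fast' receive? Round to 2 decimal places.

R1: loud=0.06, ample=0.54; AND[min(a, b)] → w = 0.06
R2: loud=0.06, high=0.16; OR[max(a, b)] → w = 0.16
R3: medium=0.12, tight=0.61; AND[min(a, b)] → w = 0.12
R4: tight=0.61 → w = 0.61
Rules with consequent 'fast': {R1, R2, R3} → strengths 0.06, 0.16, 0.12
Aggregate via t-conorm [max(a, b)]: 0.16

0.16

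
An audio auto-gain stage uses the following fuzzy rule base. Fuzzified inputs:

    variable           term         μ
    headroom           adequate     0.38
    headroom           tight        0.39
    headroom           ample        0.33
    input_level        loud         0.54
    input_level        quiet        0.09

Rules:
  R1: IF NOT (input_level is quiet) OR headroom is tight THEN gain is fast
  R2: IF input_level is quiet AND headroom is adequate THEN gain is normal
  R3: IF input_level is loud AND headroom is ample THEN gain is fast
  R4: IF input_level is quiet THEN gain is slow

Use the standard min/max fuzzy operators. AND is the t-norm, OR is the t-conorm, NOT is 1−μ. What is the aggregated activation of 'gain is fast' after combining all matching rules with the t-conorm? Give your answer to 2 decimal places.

R1: ¬quiet=1−0.09=0.91, tight=0.39; OR[max(a, b)] → w = 0.91
R2: quiet=0.09, adequate=0.38; AND[min(a, b)] → w = 0.09
R3: loud=0.54, ample=0.33; AND[min(a, b)] → w = 0.33
R4: quiet=0.09 → w = 0.09
Rules with consequent 'fast': {R1, R3} → strengths 0.91, 0.33
Aggregate via t-conorm [max(a, b)]: 0.91

0.91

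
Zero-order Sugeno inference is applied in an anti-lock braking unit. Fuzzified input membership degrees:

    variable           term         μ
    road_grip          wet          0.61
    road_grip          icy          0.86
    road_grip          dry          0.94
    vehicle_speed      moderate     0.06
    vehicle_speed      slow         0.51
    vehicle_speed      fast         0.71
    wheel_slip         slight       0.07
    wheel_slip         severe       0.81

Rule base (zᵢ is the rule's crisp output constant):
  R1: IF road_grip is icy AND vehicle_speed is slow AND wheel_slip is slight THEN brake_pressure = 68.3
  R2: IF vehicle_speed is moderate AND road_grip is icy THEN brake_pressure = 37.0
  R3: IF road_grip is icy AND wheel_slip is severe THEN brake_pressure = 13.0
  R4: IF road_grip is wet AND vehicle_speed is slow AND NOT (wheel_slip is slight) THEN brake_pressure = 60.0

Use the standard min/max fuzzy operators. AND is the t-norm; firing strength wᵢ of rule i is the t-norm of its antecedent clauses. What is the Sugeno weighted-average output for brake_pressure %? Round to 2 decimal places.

33.19

R1 (z=68.3): icy=0.86, slow=0.51, slight=0.07; AND[min(a, b)] → w = 0.07
R2 (z=37.0): moderate=0.06, icy=0.86; AND[min(a, b)] → w = 0.06
R3 (z=13.0): icy=0.86, severe=0.81; AND[min(a, b)] → w = 0.81
R4 (z=60.0): wet=0.61, slow=0.51, ¬slight=1−0.07=0.93; AND[min(a, b)] → w = 0.51
Weighted average = (0.07·68.3 + 0.06·37.0 + 0.81·13.0 + 0.51·60.0) / (0.07 + 0.06 + 0.81 + 0.51)
  = 48.1310 / 1.4500 = 33.19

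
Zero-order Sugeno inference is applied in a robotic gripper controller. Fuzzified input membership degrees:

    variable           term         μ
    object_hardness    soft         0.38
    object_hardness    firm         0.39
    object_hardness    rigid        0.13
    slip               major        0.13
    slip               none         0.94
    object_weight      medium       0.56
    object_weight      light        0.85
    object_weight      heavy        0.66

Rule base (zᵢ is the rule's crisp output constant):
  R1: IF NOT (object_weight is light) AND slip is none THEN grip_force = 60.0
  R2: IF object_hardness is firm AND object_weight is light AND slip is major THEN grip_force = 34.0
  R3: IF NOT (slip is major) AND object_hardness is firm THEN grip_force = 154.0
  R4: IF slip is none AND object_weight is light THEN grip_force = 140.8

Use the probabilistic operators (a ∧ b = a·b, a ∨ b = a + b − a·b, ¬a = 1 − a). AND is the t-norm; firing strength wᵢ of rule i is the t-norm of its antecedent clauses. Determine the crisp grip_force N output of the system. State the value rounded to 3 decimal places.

R1 (z=60.0): ¬light=1−0.85=0.15, none=0.94; AND[a·b] → w = 0.1410
R2 (z=34.0): firm=0.39, light=0.85, major=0.13; AND[a·b] → w = 0.0431
R3 (z=154.0): ¬major=1−0.13=0.87, firm=0.39; AND[a·b] → w = 0.3393
R4 (z=140.8): none=0.94, light=0.85; AND[a·b] → w = 0.7990
Weighted average = (0.1410·60.0 + 0.0431·34.0 + 0.3393·154.0 + 0.7990·140.8) / (0.1410 + 0.0431 + 0.3393 + 0.7990)
  = 174.6766 / 1.3224 = 132.091

132.091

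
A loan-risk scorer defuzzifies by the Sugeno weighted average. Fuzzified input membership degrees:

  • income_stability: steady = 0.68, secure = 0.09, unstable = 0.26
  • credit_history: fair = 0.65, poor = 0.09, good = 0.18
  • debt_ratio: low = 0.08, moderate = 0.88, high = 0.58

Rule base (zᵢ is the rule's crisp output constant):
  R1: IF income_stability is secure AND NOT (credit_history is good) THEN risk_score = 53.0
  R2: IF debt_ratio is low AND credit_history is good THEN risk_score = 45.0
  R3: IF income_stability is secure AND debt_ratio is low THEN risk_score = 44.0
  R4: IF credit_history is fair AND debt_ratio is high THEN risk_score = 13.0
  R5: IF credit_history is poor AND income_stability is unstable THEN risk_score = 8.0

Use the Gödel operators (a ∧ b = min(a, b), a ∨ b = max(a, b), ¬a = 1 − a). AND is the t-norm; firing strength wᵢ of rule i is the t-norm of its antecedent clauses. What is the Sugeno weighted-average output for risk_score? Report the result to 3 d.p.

21.902

R1 (z=53.0): secure=0.09, ¬good=1−0.18=0.82; AND[min(a, b)] → w = 0.09
R2 (z=45.0): low=0.08, good=0.18; AND[min(a, b)] → w = 0.08
R3 (z=44.0): secure=0.09, low=0.08; AND[min(a, b)] → w = 0.08
R4 (z=13.0): fair=0.65, high=0.58; AND[min(a, b)] → w = 0.58
R5 (z=8.0): poor=0.09, unstable=0.26; AND[min(a, b)] → w = 0.09
Weighted average = (0.09·53.0 + 0.08·45.0 + 0.08·44.0 + 0.58·13.0 + 0.09·8.0) / (0.09 + 0.08 + 0.08 + 0.58 + 0.09)
  = 20.1500 / 0.9200 = 21.902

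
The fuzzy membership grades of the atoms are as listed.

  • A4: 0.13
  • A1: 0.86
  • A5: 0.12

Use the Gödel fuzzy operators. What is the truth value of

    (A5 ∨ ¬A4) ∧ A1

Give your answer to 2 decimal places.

0.86

¬A4 = 1 − 0.13 = 0.87
A5 ∨ ¬A4 = max(a, b) on (0.12, 0.87) = 0.87
(A5 ∨ ¬A4) ∧ A1 = min(a, b) on (0.87, 0.86) = 0.86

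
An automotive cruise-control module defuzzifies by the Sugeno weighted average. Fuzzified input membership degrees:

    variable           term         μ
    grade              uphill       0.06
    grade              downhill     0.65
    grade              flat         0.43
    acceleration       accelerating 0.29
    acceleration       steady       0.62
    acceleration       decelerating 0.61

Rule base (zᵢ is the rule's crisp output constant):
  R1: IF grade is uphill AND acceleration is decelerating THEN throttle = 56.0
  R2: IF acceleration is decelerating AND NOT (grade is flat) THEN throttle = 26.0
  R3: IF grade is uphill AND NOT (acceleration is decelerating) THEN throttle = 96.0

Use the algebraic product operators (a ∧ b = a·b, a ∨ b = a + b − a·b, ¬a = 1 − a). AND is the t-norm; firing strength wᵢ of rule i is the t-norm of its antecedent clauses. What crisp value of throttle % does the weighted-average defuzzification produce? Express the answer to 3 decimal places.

32.711

R1 (z=56.0): uphill=0.06, decelerating=0.61; AND[a·b] → w = 0.0366
R2 (z=26.0): decelerating=0.61, ¬flat=1−0.43=0.57; AND[a·b] → w = 0.3477
R3 (z=96.0): uphill=0.06, ¬decelerating=1−0.61=0.39; AND[a·b] → w = 0.0234
Weighted average = (0.0366·56.0 + 0.3477·26.0 + 0.0234·96.0) / (0.0366 + 0.3477 + 0.0234)
  = 13.3362 / 0.4077 = 32.711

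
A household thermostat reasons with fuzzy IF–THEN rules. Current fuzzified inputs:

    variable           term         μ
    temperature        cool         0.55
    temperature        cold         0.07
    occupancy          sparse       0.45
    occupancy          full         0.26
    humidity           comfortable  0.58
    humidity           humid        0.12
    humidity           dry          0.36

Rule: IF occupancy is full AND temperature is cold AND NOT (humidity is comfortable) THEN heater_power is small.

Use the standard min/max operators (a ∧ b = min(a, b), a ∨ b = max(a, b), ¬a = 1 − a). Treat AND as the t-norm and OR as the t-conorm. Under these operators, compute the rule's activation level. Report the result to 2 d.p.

0.07

firing strength: full=0.26, cold=0.07, ¬comfortable=1−0.58=0.42; AND[min(a, b)] → w = 0.07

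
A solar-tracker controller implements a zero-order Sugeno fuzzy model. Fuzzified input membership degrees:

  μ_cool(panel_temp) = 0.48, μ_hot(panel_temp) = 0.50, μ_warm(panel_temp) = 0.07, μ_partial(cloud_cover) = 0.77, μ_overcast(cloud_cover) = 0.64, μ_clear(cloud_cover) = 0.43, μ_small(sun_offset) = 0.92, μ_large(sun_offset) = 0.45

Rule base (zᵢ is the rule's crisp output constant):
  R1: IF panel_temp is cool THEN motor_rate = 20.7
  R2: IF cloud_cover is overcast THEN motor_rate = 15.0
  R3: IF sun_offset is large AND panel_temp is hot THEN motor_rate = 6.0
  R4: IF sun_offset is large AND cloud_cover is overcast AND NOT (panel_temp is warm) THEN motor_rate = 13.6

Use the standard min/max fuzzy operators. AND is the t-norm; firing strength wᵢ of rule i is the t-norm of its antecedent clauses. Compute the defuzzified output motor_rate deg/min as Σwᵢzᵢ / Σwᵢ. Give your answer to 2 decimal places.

14.04

R1 (z=20.7): cool=0.48 → w = 0.48
R2 (z=15.0): overcast=0.64 → w = 0.64
R3 (z=6.0): large=0.45, hot=0.50; AND[min(a, b)] → w = 0.45
R4 (z=13.6): large=0.45, overcast=0.64, ¬warm=1−0.07=0.93; AND[min(a, b)] → w = 0.45
Weighted average = (0.48·20.7 + 0.64·15.0 + 0.45·6.0 + 0.45·13.6) / (0.48 + 0.64 + 0.45 + 0.45)
  = 28.3560 / 2.0200 = 14.04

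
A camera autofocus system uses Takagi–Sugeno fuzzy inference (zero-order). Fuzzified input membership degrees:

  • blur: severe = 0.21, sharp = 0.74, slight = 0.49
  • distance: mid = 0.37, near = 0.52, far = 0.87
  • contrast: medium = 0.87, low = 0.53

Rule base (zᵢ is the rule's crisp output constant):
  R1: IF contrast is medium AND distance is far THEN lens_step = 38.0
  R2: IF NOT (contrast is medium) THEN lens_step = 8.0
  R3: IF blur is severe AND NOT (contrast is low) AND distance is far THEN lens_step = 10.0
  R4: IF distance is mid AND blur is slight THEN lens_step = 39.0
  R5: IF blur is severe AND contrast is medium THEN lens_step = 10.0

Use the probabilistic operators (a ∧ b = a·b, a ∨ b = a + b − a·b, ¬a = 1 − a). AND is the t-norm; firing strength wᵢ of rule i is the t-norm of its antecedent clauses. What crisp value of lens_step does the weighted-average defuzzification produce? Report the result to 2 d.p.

R1 (z=38.0): medium=0.87, far=0.87; AND[a·b] → w = 0.7569
R2 (z=8.0): ¬medium=1−0.87=0.13 → w = 0.1300
R3 (z=10.0): severe=0.21, ¬low=1−0.53=0.47, far=0.87; AND[a·b] → w = 0.0859
R4 (z=39.0): mid=0.37, slight=0.49; AND[a·b] → w = 0.1813
R5 (z=10.0): severe=0.21, medium=0.87; AND[a·b] → w = 0.1827
Weighted average = (0.7569·38.0 + 0.1300·8.0 + 0.0859·10.0 + 0.1813·39.0 + 0.1827·10.0) / (0.7569 + 0.1300 + 0.0859 + 0.1813 + 0.1827)
  = 39.5586 / 1.3368 = 29.59

29.59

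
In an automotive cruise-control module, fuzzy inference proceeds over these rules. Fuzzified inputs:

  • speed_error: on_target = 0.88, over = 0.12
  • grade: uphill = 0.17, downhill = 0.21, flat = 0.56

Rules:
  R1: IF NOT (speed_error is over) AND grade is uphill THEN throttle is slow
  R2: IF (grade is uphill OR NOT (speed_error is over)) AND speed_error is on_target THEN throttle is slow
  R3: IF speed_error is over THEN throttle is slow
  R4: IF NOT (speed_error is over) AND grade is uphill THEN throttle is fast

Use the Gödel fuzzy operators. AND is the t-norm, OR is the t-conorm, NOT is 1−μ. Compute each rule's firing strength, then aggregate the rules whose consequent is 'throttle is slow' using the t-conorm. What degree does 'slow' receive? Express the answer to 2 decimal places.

0.88

R1: ¬over=1−0.12=0.88, uphill=0.17; AND[min(a, b)] → w = 0.17
R2: (uphill=0.17 OR ¬over=1−0.12=0.88) = 0.88; AND[min(a, b)] with on_target=0.88 → w = 0.88
R3: over=0.12 → w = 0.12
R4: ¬over=1−0.12=0.88, uphill=0.17; AND[min(a, b)] → w = 0.17
Rules with consequent 'slow': {R1, R2, R3} → strengths 0.17, 0.88, 0.12
Aggregate via t-conorm [max(a, b)]: 0.88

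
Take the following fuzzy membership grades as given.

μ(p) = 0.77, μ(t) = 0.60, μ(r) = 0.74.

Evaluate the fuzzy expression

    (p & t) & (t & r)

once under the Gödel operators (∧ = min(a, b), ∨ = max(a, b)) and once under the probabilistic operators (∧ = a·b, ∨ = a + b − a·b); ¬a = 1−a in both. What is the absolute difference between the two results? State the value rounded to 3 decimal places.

Under Gödel:
  p & t = min(a, b) on (0.77, 0.60) = 0.60
  t & r = min(a, b) on (0.60, 0.74) = 0.60
  (p & t) & (t & r) = min(a, b) on (0.60, 0.60) = 0.60
  → value = 0.6000
Under probabilistic:
  p & t = a·b on (0.7700, 0.6000) = 0.4620
  t & r = a·b on (0.6000, 0.7400) = 0.4440
  (p & t) & (t & r) = a·b on (0.4620, 0.4440) = 0.2051
  → value = 0.2051
|0.6000 − 0.2051| = 0.395

0.395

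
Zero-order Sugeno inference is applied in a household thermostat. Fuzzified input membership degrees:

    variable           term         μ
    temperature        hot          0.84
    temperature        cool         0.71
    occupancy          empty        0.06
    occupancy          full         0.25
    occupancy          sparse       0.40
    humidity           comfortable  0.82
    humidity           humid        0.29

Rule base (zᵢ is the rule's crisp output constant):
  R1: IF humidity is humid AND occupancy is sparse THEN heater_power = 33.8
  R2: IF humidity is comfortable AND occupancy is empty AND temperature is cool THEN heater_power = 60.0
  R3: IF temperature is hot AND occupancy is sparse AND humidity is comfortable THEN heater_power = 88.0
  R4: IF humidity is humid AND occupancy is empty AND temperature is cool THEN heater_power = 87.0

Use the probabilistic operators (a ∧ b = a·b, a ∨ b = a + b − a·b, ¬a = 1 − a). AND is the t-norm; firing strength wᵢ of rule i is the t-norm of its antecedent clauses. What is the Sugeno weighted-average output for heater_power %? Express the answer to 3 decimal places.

71.415

R1 (z=33.8): humid=0.29, sparse=0.40; AND[a·b] → w = 0.1160
R2 (z=60.0): comfortable=0.82, empty=0.06, cool=0.71; AND[a·b] → w = 0.0349
R3 (z=88.0): hot=0.84, sparse=0.40, comfortable=0.82; AND[a·b] → w = 0.2755
R4 (z=87.0): humid=0.29, empty=0.06, cool=0.71; AND[a·b] → w = 0.0124
Weighted average = (0.1160·33.8 + 0.0349·60.0 + 0.2755·88.0 + 0.0124·87.0) / (0.1160 + 0.0349 + 0.2755 + 0.0124)
  = 31.3373 / 0.4388 = 71.415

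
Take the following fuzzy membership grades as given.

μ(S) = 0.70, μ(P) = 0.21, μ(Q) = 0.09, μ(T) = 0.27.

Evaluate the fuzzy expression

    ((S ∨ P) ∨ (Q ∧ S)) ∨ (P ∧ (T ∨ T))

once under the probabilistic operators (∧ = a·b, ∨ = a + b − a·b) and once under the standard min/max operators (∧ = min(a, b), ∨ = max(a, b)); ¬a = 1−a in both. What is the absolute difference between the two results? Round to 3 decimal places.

0.100

Under probabilistic:
  S ∨ P = a + b − a·b on (0.7000, 0.2100) = 0.7630
  Q ∧ S = a·b on (0.0900, 0.7000) = 0.0630
  (S ∨ P) ∨ (Q ∧ S) = a + b − a·b on (0.7630, 0.0630) = 0.7779
  T ∨ T = a + b − a·b on (0.2700, 0.2700) = 0.4671
  P ∧ (T ∨ T) = a·b on (0.2100, 0.4671) = 0.0981
  ((S ∨ P) ∨ (Q ∧ S)) ∨ (P ∧ (T ∨ T)) = a + b − a·b on (0.7779, 0.0981) = 0.7997
  → value = 0.7997
Under standard min/max:
  S ∨ P = max(a, b) on (0.70, 0.21) = 0.70
  Q ∧ S = min(a, b) on (0.09, 0.70) = 0.09
  (S ∨ P) ∨ (Q ∧ S) = max(a, b) on (0.70, 0.09) = 0.70
  T ∨ T = max(a, b) on (0.27, 0.27) = 0.27
  P ∧ (T ∨ T) = min(a, b) on (0.21, 0.27) = 0.21
  ((S ∨ P) ∨ (Q ∧ S)) ∨ (P ∧ (T ∨ T)) = max(a, b) on (0.70, 0.21) = 0.70
  → value = 0.7000
|0.7997 − 0.7000| = 0.100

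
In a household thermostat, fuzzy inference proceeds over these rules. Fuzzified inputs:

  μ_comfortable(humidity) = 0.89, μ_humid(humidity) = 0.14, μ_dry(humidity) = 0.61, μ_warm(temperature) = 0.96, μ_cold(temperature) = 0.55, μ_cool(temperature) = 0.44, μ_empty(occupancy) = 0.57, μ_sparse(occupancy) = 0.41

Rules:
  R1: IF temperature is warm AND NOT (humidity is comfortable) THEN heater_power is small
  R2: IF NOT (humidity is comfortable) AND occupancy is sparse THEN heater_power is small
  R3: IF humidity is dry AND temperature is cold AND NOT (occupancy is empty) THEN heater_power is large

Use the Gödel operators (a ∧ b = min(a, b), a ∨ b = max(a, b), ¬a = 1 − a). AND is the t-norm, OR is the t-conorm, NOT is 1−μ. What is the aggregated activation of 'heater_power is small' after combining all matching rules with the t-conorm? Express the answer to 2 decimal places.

R1: warm=0.96, ¬comfortable=1−0.89=0.11; AND[min(a, b)] → w = 0.11
R2: ¬comfortable=1−0.89=0.11, sparse=0.41; AND[min(a, b)] → w = 0.11
R3: dry=0.61, cold=0.55, ¬empty=1−0.57=0.43; AND[min(a, b)] → w = 0.43
Rules with consequent 'small': {R1, R2} → strengths 0.11, 0.11
Aggregate via t-conorm [max(a, b)]: 0.11

0.11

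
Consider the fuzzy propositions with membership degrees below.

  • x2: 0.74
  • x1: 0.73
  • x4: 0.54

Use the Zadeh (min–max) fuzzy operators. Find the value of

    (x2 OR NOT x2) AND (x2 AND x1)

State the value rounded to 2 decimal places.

NOT x2 = 1 − 0.74 = 0.26
x2 OR NOT x2 = max(a, b) on (0.74, 0.26) = 0.74
x2 AND x1 = min(a, b) on (0.74, 0.73) = 0.73
(x2 OR NOT x2) AND (x2 AND x1) = min(a, b) on (0.74, 0.73) = 0.73

0.73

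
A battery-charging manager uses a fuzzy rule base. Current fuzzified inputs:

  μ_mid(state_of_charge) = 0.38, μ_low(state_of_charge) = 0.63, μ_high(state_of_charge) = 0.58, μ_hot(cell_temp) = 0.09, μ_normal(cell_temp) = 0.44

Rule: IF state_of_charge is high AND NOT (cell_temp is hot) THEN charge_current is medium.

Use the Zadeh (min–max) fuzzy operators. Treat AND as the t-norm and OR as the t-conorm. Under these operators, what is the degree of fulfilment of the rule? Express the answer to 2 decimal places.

0.58

firing strength: high=0.58, ¬hot=1−0.09=0.91; AND[min(a, b)] → w = 0.58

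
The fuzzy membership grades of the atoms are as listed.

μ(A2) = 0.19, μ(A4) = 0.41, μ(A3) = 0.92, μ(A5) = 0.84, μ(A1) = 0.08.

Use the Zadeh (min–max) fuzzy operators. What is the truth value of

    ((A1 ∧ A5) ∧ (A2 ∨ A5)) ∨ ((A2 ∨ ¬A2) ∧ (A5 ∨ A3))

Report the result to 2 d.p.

0.81

A1 ∧ A5 = min(a, b) on (0.08, 0.84) = 0.08
A2 ∨ A5 = max(a, b) on (0.19, 0.84) = 0.84
(A1 ∧ A5) ∧ (A2 ∨ A5) = min(a, b) on (0.08, 0.84) = 0.08
¬A2 = 1 − 0.19 = 0.81
A2 ∨ ¬A2 = max(a, b) on (0.19, 0.81) = 0.81
A5 ∨ A3 = max(a, b) on (0.84, 0.92) = 0.92
(A2 ∨ ¬A2) ∧ (A5 ∨ A3) = min(a, b) on (0.81, 0.92) = 0.81
((A1 ∧ A5) ∧ (A2 ∨ A5)) ∨ ((A2 ∨ ¬A2) ∧ (A5 ∨ A3)) = max(a, b) on (0.08, 0.81) = 0.81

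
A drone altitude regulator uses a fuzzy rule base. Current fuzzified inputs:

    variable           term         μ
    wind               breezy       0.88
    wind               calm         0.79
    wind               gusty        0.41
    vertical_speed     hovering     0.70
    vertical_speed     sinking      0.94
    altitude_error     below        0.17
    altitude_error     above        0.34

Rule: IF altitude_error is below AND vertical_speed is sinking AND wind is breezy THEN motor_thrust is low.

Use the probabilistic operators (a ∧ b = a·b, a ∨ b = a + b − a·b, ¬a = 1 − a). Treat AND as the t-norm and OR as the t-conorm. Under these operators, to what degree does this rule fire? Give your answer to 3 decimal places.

firing strength: below=0.17, sinking=0.94, breezy=0.88; AND[a·b] → w = 0.1406

0.141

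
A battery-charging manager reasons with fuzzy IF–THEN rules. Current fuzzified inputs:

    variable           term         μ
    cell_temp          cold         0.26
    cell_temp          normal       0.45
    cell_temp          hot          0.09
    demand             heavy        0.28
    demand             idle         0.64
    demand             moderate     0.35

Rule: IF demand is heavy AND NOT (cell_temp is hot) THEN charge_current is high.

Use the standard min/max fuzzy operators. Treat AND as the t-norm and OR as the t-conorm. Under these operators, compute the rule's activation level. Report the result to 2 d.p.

firing strength: heavy=0.28, ¬hot=1−0.09=0.91; AND[min(a, b)] → w = 0.28

0.28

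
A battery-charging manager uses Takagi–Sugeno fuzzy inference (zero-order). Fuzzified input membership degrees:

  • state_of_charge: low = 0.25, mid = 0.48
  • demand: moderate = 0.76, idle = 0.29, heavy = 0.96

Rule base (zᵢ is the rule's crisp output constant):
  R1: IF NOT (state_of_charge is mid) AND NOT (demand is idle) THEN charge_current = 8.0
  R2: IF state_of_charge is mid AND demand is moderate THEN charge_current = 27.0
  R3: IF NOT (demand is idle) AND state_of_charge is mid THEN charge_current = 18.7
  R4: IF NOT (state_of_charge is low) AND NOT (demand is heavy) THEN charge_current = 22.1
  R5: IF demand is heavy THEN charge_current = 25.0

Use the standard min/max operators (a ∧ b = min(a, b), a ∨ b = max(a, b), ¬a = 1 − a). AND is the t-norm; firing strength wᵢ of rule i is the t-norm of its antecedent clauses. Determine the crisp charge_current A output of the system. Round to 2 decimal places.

R1 (z=8.0): ¬mid=1−0.48=0.52, ¬idle=1−0.29=0.71; AND[min(a, b)] → w = 0.52
R2 (z=27.0): mid=0.48, moderate=0.76; AND[min(a, b)] → w = 0.48
R3 (z=18.7): ¬idle=1−0.29=0.71, mid=0.48; AND[min(a, b)] → w = 0.48
R4 (z=22.1): ¬low=1−0.25=0.75, ¬heavy=1−0.96=0.04; AND[min(a, b)] → w = 0.04
R5 (z=25.0): heavy=0.96 → w = 0.96
Weighted average = (0.52·8.0 + 0.48·27.0 + 0.48·18.7 + 0.04·22.1 + 0.96·25.0) / (0.52 + 0.48 + 0.48 + 0.04 + 0.96)
  = 50.9800 / 2.4800 = 20.56

20.56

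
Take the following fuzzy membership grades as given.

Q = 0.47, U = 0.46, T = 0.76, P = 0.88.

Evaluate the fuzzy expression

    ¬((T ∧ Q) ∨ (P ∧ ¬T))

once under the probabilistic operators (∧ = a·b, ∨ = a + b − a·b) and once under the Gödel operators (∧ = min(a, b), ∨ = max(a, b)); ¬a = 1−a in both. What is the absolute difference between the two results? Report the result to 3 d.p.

Under probabilistic:
  T ∧ Q = a·b on (0.7600, 0.4700) = 0.3572
  ¬T = 1 − 0.7600 = 0.2400
  P ∧ ¬T = a·b on (0.8800, 0.2400) = 0.2112
  (T ∧ Q) ∨ (P ∧ ¬T) = a + b − a·b on (0.3572, 0.2112) = 0.4930
  ¬((T ∧ Q) ∨ (P ∧ ¬T)) = 1 − 0.4930 = 0.5070
  → value = 0.5070
Under Gödel:
  T ∧ Q = min(a, b) on (0.76, 0.47) = 0.47
  ¬T = 1 − 0.76 = 0.24
  P ∧ ¬T = min(a, b) on (0.88, 0.24) = 0.24
  (T ∧ Q) ∨ (P ∧ ¬T) = max(a, b) on (0.47, 0.24) = 0.47
  ¬((T ∧ Q) ∨ (P ∧ ¬T)) = 1 − 0.47 = 0.53
  → value = 0.5300
|0.5070 − 0.5300| = 0.023

0.023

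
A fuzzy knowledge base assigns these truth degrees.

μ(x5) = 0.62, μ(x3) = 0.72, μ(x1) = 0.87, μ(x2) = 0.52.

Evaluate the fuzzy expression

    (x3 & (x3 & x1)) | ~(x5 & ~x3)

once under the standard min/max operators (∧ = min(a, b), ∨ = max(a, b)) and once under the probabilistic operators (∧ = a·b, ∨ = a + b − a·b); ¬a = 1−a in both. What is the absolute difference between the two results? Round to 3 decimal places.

0.185

Under standard min/max:
  x3 & x1 = min(a, b) on (0.72, 0.87) = 0.72
  x3 & (x3 & x1) = min(a, b) on (0.72, 0.72) = 0.72
  ~x3 = 1 − 0.72 = 0.28
  x5 & ~x3 = min(a, b) on (0.62, 0.28) = 0.28
  ~(x5 & ~x3) = 1 − 0.28 = 0.72
  (x3 & (x3 & x1)) | ~(x5 & ~x3) = max(a, b) on (0.72, 0.72) = 0.72
  → value = 0.7200
Under probabilistic:
  x3 & x1 = a·b on (0.7200, 0.8700) = 0.6264
  x3 & (x3 & x1) = a·b on (0.7200, 0.6264) = 0.4510
  ~x3 = 1 − 0.7200 = 0.2800
  x5 & ~x3 = a·b on (0.6200, 0.2800) = 0.1736
  ~(x5 & ~x3) = 1 − 0.1736 = 0.8264
  (x3 & (x3 & x1)) | ~(x5 & ~x3) = a + b − a·b on (0.4510, 0.8264) = 0.9047
  → value = 0.9047
|0.7200 − 0.9047| = 0.185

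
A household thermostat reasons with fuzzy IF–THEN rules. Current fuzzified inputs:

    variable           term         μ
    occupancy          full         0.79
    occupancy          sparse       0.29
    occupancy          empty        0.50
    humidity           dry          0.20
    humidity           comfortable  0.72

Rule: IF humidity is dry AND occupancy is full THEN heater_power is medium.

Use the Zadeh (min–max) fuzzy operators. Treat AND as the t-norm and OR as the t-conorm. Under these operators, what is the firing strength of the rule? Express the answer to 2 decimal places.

0.20

firing strength: dry=0.20, full=0.79; AND[min(a, b)] → w = 0.20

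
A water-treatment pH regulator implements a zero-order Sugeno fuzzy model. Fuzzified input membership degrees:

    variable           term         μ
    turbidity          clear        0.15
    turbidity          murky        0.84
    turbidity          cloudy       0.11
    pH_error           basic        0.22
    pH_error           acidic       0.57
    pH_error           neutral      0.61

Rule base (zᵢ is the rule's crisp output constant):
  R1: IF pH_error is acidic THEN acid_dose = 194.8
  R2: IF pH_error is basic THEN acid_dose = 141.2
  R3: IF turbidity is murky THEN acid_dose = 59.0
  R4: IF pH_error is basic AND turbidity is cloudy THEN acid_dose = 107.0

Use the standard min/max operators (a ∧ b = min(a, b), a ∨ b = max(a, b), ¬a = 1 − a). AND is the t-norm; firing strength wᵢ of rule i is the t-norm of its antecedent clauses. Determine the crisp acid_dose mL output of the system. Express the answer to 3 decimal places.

116.914

R1 (z=194.8): acidic=0.57 → w = 0.57
R2 (z=141.2): basic=0.22 → w = 0.22
R3 (z=59.0): murky=0.84 → w = 0.84
R4 (z=107.0): basic=0.22, cloudy=0.11; AND[min(a, b)] → w = 0.11
Weighted average = (0.57·194.8 + 0.22·141.2 + 0.84·59.0 + 0.11·107.0) / (0.57 + 0.22 + 0.84 + 0.11)
  = 203.4300 / 1.7400 = 116.914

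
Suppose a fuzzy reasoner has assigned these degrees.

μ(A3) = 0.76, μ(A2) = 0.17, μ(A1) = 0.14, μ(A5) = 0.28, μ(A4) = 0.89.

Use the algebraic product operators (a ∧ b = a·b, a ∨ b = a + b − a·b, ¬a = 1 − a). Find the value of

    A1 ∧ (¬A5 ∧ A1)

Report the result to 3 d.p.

0.014

¬A5 = 1 − 0.2800 = 0.7200
¬A5 ∧ A1 = a·b on (0.7200, 0.1400) = 0.1008
A1 ∧ (¬A5 ∧ A1) = a·b on (0.1400, 0.1008) = 0.0141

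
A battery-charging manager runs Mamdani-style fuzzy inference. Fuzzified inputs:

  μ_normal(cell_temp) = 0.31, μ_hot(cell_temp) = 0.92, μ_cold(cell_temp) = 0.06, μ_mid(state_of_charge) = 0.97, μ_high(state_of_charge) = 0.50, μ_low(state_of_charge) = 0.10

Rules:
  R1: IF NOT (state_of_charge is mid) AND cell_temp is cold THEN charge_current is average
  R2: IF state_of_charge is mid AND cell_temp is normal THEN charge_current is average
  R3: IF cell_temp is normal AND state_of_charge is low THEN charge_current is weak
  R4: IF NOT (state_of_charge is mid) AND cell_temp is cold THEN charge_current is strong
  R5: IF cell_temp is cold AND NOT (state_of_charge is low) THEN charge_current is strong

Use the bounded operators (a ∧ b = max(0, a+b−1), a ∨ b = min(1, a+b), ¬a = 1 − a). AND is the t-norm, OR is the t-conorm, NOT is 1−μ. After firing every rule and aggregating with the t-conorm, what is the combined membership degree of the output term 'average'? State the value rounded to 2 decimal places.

R1: ¬mid=1−0.97=0.03, cold=0.06; AND[max(0, a+b−1)] → w = 0.00
R2: mid=0.97, normal=0.31; AND[max(0, a+b−1)] → w = 0.28
R3: normal=0.31, low=0.10; AND[max(0, a+b−1)] → w = 0.00
R4: ¬mid=1−0.97=0.03, cold=0.06; AND[max(0, a+b−1)] → w = 0.00
R5: cold=0.06, ¬low=1−0.10=0.90; AND[max(0, a+b−1)] → w = 0.00
Rules with consequent 'average': {R1, R2} → strengths 0.00, 0.28
Aggregate via t-conorm [min(1, a+b)]: 0.28

0.28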